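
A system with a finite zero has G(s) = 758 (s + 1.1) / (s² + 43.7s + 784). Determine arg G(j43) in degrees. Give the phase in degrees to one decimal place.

∠(j43 + 1.1) = arctan(43/1.1) = 88.53°
∠[(j43)² + 43.7(j43) + 784] = ∠[-1065 + j1879.1] = 119.54°
∠G(j43) = 88.53° − 119.54° = -31.01°

-31.0°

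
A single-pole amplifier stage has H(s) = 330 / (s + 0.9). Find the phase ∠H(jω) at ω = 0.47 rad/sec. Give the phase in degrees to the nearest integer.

∠(j0.47 + 0.9) = arctan(0.47/0.9) = 27.57°
∠H(j0.47) = −27.57° = -27.57°

-28 deg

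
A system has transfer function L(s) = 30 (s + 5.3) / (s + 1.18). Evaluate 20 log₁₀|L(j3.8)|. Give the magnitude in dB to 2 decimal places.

33.83 dB

|j3.8 + 5.3| = √(3.8² + 5.3²) = 6.522
|j3.8 + 1.18| = √(3.8² + 1.18²) = 3.979
|L(j3.8)| = 30 × 6.522 / 3.979 = 49.169
20 log₁₀(49.169) = 33.834 dB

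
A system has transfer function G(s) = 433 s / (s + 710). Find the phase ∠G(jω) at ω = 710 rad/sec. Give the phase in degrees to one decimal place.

∠(j710) = 90.00°
∠(j710 + 710) = arctan(710/710) = 45.00°
∠G(j710) = 90.00° − 45.00° = 45.00°

45.0°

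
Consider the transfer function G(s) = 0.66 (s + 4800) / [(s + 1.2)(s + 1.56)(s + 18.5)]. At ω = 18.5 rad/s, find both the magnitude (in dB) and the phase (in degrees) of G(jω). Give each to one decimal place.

|j18.5 + 4800| = √(18.5² + 4800²) = 4800
|j18.5 + 1.2| = √(18.5² + 1.2²) = 18.54
|j18.5 + 1.56| = √(18.5² + 1.56²) = 18.57
|j18.5 + 18.5| = √(18.5² + 18.5²) = 26.16
|G(j18.5)| = 0.66 × 4800 / (18.54 × 18.57 × 26.16) = 0.35181
20 log₁₀(0.35181) = -9.07 dB
∠(j18.5 + 4800) = arctan(18.5/4800) = 0.22°
∠(j18.5 + 1.2) = arctan(18.5/1.2) = 86.29°
∠(j18.5 + 1.56) = arctan(18.5/1.56) = 85.18°
∠(j18.5 + 18.5) = arctan(18.5/18.5) = 45.00°
∠G(j18.5) = 0.22° − (86.29° + 85.18° + 45.00°) = -216.25°

|G| = -9.1 dB, ∠G = -216.2°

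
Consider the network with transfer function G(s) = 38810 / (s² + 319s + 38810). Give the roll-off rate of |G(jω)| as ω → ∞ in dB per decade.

-40 dB/decade

With 0 zeros and 2 poles, the high-frequency asymptotic slope is 20 × (0 − 2) = -40 dB/decade.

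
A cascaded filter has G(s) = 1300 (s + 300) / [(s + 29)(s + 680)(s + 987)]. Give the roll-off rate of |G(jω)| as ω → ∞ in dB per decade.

-40 dB/decade

With 1 zero and 3 poles, the high-frequency asymptotic slope is 20 × (1 − 3) = -40 dB/decade.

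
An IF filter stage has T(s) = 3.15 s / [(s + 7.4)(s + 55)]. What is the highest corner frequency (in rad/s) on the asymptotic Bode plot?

Break frequencies occur at each pole and zero magnitude: 7.4 rad/s, 55 rad/s.
The highest is 55 rad/s.

55 rad/s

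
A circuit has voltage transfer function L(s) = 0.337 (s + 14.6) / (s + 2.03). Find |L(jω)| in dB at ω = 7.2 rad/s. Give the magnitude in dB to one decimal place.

-2.7 dB

|j7.2 + 14.6| = √(7.2² + 14.6²) = 16.28
|j7.2 + 2.03| = √(7.2² + 2.03²) = 7.481
|L(j7.2)| = 0.337 × 16.28 / 7.481 = 0.73335
20 log₁₀(0.73335) = -2.69 dB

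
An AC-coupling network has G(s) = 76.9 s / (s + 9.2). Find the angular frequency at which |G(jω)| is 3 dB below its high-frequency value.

For a single-pole high-pass, the −3 dB point is at the pole: ω = 9.2 rad/s.

9.2 rad/s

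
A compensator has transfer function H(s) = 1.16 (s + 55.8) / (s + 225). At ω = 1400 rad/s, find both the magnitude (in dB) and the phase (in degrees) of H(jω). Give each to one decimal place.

|j1400 + 55.8| = √(1400² + 55.8²) = 1401
|j1400 + 225| = √(1400² + 225²) = 1418
|H(j1400)| = 1.16 × 1401 / 1418 = 1.1462
20 log₁₀(1.1462) = 1.19 dB
∠(j1400 + 55.8) = arctan(1400/55.8) = 87.72°
∠(j1400 + 225) = arctan(1400/225) = 80.87°
∠H(j1400) = 87.72° − 80.87° = 6.85°

|H| = 1.2 dB, ∠H = 6.8°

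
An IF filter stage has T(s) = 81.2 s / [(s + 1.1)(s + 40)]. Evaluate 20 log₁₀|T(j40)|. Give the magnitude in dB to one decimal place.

3.1 dB

|j40| = 40
|j40 + 1.1| = √(40² + 1.1²) = 40.02
|j40 + 40| = √(40² + 40²) = 56.57
|T(j40)| = 81.2 × 40 / (40.02 × 56.57) = 1.4349
20 log₁₀(1.4349) = 3.14 dB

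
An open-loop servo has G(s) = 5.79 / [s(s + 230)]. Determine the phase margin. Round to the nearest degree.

90°

Gain crossover: |G(jω)| = 1 at ω ≈ 0.0252 rad s⁻¹.
∠G(j0.0252) = −90° − arctan(0.0252/230) ≈ -90.01°
PM = 180° + (-90.01°) = 89.99°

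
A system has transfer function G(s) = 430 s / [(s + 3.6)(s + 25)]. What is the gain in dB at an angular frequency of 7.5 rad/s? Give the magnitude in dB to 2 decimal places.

23.44 dB

|j7.5| = 7.5
|j7.5 + 3.6| = √(7.5² + 3.6²) = 8.319
|j7.5 + 25| = √(7.5² + 25²) = 26.1
|G(j7.5)| = 430 × 7.5 / (8.319 × 26.1) = 14.852
20 log₁₀(14.852) = 23.436 dB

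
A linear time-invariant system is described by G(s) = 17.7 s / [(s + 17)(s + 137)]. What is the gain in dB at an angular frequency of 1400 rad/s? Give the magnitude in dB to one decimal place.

|j1400| = 1400
|j1400 + 17| = √(1400² + 17²) = 1400
|j1400 + 137| = √(1400² + 137²) = 1407
|G(j1400)| = 17.7 × 1400 / (1400 × 1407) = 0.012582
20 log₁₀(0.012582) = -38.01 dB

-38.0 dB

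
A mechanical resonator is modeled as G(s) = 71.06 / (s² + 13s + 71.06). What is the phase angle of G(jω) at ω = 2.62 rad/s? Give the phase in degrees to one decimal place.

∠[(j2.62)² + 13(j2.62) + 71.06] = ∠[64.196 + j34.06] = 27.95°
∠G(j2.62) = −27.95° = -27.95°

-27.9°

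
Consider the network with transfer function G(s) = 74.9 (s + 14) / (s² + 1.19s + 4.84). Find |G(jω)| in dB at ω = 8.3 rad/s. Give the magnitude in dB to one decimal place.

|j8.3 + 14| = √(8.3² + 14²) = 16.28
|(j8.3)² + 1.19(j8.3) + 4.84| = |-64.05 + j9.877| = 64.81
|G(j8.3)| = 74.9 × 16.28 / 64.81 = 18.81
20 log₁₀(18.81) = 25.49 dB

25.5 dB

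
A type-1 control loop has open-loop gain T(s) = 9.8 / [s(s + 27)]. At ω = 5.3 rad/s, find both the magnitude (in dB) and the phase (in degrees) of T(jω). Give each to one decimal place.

|T| = -23.5 dB, ∠T = -101.1°

|j5.3 + 27| = √(5.3² + 27²) = 27.52
|j5.3| = 5.3
|T(j5.3)| = 9.8 / (27.52 × 5.3) = 0.067201
20 log₁₀(0.067201) = -23.45 dB
∠(j5.3 + 27) = arctan(5.3/27) = 11.11°
∠(j5.3) = 90.00°
∠T(j5.3) = − (11.11° + 90.00°) = -101.11°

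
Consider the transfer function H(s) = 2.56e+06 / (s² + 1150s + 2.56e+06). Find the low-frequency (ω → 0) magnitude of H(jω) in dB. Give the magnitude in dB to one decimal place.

H(0) = 2.56e+06 / 2.56e+06 = 1
20 log₁₀(1) = 0.00 dB

0.0 dB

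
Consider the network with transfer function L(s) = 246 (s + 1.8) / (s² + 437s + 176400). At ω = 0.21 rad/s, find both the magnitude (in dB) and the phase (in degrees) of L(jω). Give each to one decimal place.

|L| = -51.9 dB, ∠L = 6.6°

|j0.21 + 1.8| = √(0.21² + 1.8²) = 1.812
|(j0.21)² + 437(j0.21) + 176400| = |1.764e+05 + j91.77| = 1.764e+05
|L(j0.21)| = 246 × 1.812 / 1.764e+05 = 0.0025272
20 log₁₀(0.0025272) = -51.95 dB
∠(j0.21 + 1.8) = arctan(0.21/1.8) = 6.65°
∠[(j0.21)² + 437(j0.21) + 176400] = ∠[1.764e+05 + j91.77] = 0.03°
∠L(j0.21) = 6.65° − 0.03° = 6.62°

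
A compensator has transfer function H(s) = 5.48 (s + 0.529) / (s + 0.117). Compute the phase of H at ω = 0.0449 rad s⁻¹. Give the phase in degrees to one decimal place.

-16.1°

∠(j0.0449 + 0.529) = arctan(0.0449/0.529) = 4.85°
∠(j0.0449 + 0.117) = arctan(0.0449/0.117) = 20.99°
∠H(j0.0449) = 4.85° − 20.99° = -16.14°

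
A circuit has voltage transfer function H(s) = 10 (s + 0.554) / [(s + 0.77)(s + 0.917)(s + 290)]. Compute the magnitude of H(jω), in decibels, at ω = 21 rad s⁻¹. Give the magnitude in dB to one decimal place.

-55.7 dB

|j21 + 0.554| = √(21² + 0.554²) = 21.01
|j21 + 0.77| = √(21² + 0.77²) = 21.01
|j21 + 0.917| = √(21² + 0.917²) = 21.02
|j21 + 290| = √(21² + 290²) = 290.8
|H(j21)| = 10 × 21.01 / (21.01 × 21.02 × 290.8) = 0.0016357
20 log₁₀(0.0016357) = -55.73 dB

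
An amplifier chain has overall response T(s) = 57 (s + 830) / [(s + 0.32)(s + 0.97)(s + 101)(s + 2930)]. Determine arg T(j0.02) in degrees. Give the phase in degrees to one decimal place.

∠(j0.02 + 830) = arctan(0.02/830) = 0.00°
∠(j0.02 + 0.32) = arctan(0.02/0.32) = 3.58°
∠(j0.02 + 0.97) = arctan(0.02/0.97) = 1.18°
∠(j0.02 + 101) = arctan(0.02/101) = 0.01°
∠(j0.02 + 2930) = arctan(0.02/2930) = 0.00°
∠T(j0.02) = 0.00° − (3.58° + 1.18° + 0.01° + 0.00°) = -4.77°

-4.8 deg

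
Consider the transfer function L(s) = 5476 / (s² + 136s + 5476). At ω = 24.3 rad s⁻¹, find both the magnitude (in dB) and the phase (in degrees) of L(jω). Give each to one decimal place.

|L| = -0.6 dB, ∠L = -34.1°

|(j24.3)² + 136(j24.3) + 5476| = |4885.5 + j3304.8| = 5898
|L(j24.3)| = 5476 / 5898 = 0.9284
20 log₁₀(0.9284) = -0.65 dB
∠[(j24.3)² + 136(j24.3) + 5476] = ∠[4885.5 + j3304.8] = 34.08°
∠L(j24.3) = −34.08° = -34.08°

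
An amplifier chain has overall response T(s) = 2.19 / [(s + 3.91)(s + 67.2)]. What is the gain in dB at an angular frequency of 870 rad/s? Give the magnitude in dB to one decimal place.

|j870 + 3.91| = √(870² + 3.91²) = 870
|j870 + 67.2| = √(870² + 67.2²) = 872.6
|T(j870)| = 2.19 / (870 × 872.6) = 2.8848e-06
20 log₁₀(2.8848e-06) = -110.80 dB

-110.8 dB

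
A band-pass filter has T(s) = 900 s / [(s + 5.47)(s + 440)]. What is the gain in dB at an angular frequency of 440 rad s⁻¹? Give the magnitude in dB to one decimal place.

3.2 dB

|j440| = 440
|j440 + 5.47| = √(440² + 5.47²) = 440
|j440 + 440| = √(440² + 440²) = 622.3
|T(j440)| = 900 × 440 / (440 × 622.3) = 1.4462
20 log₁₀(1.4462) = 3.20 dB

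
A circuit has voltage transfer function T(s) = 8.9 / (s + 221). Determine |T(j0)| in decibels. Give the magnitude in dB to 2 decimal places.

T(0) = 8.9 / 221 = 0.040271
20 log₁₀(0.040271) = -27.900 dB

-27.90 dB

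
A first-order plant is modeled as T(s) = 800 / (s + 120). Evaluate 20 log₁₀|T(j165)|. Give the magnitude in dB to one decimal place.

|j165 + 120| = √(165² + 120²) = 204
|T(j165)| = 800 / 204 = 3.9211
20 log₁₀(3.9211) = 11.87 dB

11.9 dB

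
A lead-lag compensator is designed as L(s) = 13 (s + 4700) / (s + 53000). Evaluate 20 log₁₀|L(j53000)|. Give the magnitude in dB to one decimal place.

19.3 dB

|j53000 + 4700| = √(53000² + 4700²) = 5.321e+04
|j53000 + 53000| = √(53000² + 53000²) = 7.495e+04
|L(j53000)| = 13 × 5.321e+04 / 7.495e+04 = 9.2285
20 log₁₀(9.2285) = 19.30 dB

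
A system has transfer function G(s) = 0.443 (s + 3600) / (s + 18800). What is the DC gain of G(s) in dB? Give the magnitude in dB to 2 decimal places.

-21.43 dB

G(0) = 0.443 × 3600 / 18800 = 0.08483
20 log₁₀(0.08483) = -21.429 dB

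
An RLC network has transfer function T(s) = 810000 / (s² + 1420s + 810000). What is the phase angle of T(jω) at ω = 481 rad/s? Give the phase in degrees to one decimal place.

∠[(j481)² + 1420(j481) + 810000] = ∠[5.7864e+05 + j6.8302e+05] = 49.73°
∠T(j481) = −49.73° = -49.73°

-49.7 deg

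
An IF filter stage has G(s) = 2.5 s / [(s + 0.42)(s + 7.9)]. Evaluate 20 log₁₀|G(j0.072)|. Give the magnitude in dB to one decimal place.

-25.4 dB

|j0.072| = 0.072
|j0.072 + 0.42| = √(0.072² + 0.42²) = 0.4261
|j0.072 + 7.9| = √(0.072² + 7.9²) = 7.9
|G(j0.072)| = 2.5 × 0.072 / (0.4261 × 7.9) = 0.053467
20 log₁₀(0.053467) = -25.44 dB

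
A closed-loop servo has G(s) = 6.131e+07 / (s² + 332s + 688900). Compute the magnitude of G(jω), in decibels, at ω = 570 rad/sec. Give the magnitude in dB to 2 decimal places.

43.49 dB

|(j570)² + 332(j570) + 688900| = |3.64e+05 + j1.8924e+05| = 4.103e+05
|G(j570)| = 6.131e+07 / 4.103e+05 = 149.44
20 log₁₀(149.44) = 43.490 dB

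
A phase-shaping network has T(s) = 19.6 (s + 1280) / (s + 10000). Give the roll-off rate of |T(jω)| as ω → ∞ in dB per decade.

With 1 zero and 1 pole, the high-frequency asymptotic slope is 20 × (1 − 1) = 0 dB/decade.

0 dB/decade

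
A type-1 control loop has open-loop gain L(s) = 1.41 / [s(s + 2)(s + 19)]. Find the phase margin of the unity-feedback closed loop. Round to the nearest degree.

89 deg

Gain crossover: |L(jω)| = 1 at ω ≈ 0.0371 rad s⁻¹.
∠L(j0.0371) = −90° − arctan(0.0371/2) − arctan(0.0371/19) ≈ -91.17°
PM = 180° + (-91.17°) = 88.83°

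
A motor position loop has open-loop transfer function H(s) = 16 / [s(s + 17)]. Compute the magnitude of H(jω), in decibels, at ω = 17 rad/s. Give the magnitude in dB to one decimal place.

-28.1 dB

|j17 + 17| = √(17² + 17²) = 24.04
|j17| = 17
|H(j17)| = 16 / (24.04 × 17) = 0.039148
20 log₁₀(0.039148) = -28.15 dB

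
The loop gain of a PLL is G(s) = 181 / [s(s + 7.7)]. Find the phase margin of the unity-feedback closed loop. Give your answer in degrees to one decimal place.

Gain crossover: |G(jω)| = 1 at ω ≈ 12.4 rad/sec.
∠G(j12.4) = −90° − arctan(12.4/7.7) ≈ -148.16°
PM = 180° + (-148.16°) = 31.84°

31.8 deg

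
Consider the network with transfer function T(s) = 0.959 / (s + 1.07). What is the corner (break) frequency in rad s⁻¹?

The single real pole at s = −1.07 gives a corner at ω = 1.07 rad s⁻¹.

1.07 rad s⁻¹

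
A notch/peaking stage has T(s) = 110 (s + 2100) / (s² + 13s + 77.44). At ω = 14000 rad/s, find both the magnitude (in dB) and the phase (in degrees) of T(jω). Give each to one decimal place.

|j14000 + 2100| = √(14000² + 2100²) = 1.416e+04
|(j14000)² + 13(j14000) + 77.44| = |-1.96e+08 + j1.82e+05| = 1.96e+08
|T(j14000)| = 110 × 1.416e+04 / 1.96e+08 = 0.007945
20 log₁₀(0.007945) = -42.00 dB
∠(j14000 + 2100) = arctan(14000/2100) = 81.47°
∠[(j14000)² + 13(j14000) + 77.44] = ∠[-1.96e+08 + j1.82e+05] = 179.95°
∠T(j14000) = 81.47° − 179.95° = -98.48°

|T| = -42.0 dB, ∠T = -98.5°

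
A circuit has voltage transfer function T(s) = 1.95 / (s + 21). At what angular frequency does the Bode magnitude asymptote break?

21 rad/s

The single real pole at s = −21 gives a corner at ω = 21 rad/s.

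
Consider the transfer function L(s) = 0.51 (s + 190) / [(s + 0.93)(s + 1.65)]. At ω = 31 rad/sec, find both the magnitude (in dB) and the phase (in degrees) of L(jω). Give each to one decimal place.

|L| = -19.8 dB, ∠L = -166.0°

|j31 + 190| = √(31² + 190²) = 192.5
|j31 + 0.93| = √(31² + 0.93²) = 31.01
|j31 + 1.65| = √(31² + 1.65²) = 31.04
|L(j31)| = 0.51 × 192.5 / (31.01 × 31.04) = 0.10198
20 log₁₀(0.10198) = -19.83 dB
∠(j31 + 190) = arctan(31/190) = 9.27°
∠(j31 + 0.93) = arctan(31/0.93) = 88.28°
∠(j31 + 1.65) = arctan(31/1.65) = 86.95°
∠L(j31) = 9.27° − (88.28° + 86.95°) = -165.97°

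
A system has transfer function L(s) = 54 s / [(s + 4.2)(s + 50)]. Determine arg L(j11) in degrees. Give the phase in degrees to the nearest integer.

8°

∠(j11) = 90.00°
∠(j11 + 4.2) = arctan(11/4.2) = 69.10°
∠(j11 + 50) = arctan(11/50) = 12.41°
∠L(j11) = 90.00° − (69.10° + 12.41°) = 8.49°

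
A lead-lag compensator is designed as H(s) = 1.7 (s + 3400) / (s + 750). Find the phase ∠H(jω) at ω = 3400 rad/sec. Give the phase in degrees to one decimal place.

-32.6°

∠(j3400 + 3400) = arctan(3400/3400) = 45.00°
∠(j3400 + 750) = arctan(3400/750) = 77.56°
∠H(j3400) = 45.00° − 77.56° = -32.56°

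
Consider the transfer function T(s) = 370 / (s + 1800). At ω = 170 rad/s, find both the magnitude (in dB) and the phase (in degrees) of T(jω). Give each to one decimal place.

|j170 + 1800| = √(170² + 1800²) = 1808
|T(j170)| = 370 / 1808 = 0.20464
20 log₁₀(0.20464) = -13.78 dB
∠(j170 + 1800) = arctan(170/1800) = 5.40°
∠T(j170) = −5.40° = -5.40°

|T| = -13.8 dB, ∠T = -5.4 deg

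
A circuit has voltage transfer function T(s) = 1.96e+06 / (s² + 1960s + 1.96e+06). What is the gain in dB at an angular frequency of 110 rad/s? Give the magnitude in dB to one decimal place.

0.0 dB

|(j110)² + 1960(j110) + 1.96e+06| = |1.9479e+06 + j2.156e+05| = 1.96e+06
|T(j110)| = 1.96e+06 / 1.96e+06 = 1.0001
20 log₁₀(1.0001) = 0.00 dB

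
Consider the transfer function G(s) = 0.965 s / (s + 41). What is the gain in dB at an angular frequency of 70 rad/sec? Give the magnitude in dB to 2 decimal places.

|j70| = 70
|j70 + 41| = √(70² + 41²) = 81.12
|G(j70)| = 0.965 × 70 / 81.12 = 0.83268
20 log₁₀(0.83268) = -1.590 dB

-1.59 dB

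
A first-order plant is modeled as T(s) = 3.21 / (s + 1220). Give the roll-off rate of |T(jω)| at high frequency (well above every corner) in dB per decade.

With 0 zeros and 1 pole, the high-frequency asymptotic slope is 20 × (0 − 1) = -20 dB/decade.

-20 dB/decade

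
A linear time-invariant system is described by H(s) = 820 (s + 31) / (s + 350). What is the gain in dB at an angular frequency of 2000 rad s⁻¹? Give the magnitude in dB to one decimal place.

58.1 dB

|j2000 + 31| = √(2000² + 31²) = 2000
|j2000 + 350| = √(2000² + 350²) = 2030
|H(j2000)| = 820 × 2000 / 2030 = 807.82
20 log₁₀(807.82) = 58.15 dB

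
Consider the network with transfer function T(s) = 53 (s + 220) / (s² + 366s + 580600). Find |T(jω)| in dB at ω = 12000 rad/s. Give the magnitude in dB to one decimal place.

|j12000 + 220| = √(12000² + 220²) = 1.2e+04
|(j12000)² + 366(j12000) + 580600| = |-1.4342e+08 + j4.392e+06| = 1.435e+08
|T(j12000)| = 53 × 1.2e+04 / 1.435e+08 = 0.0044332
20 log₁₀(0.0044332) = -47.07 dB

-47.1 dB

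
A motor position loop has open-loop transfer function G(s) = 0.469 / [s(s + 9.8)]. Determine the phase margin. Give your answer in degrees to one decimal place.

89.7°

Gain crossover: |G(jω)| = 1 at ω ≈ 0.0479 rad/s.
∠G(j0.0479) = −90° − arctan(0.0479/9.8) ≈ -90.28°
PM = 180° + (-90.28°) = 89.72°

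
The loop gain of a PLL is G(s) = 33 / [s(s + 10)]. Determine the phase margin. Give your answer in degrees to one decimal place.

Gain crossover: |G(jω)| = 1 at ω ≈ 3.15 rad/sec.
∠G(j3.15) = −90° − arctan(3.15/10) ≈ -107.47°
PM = 180° + (-107.47°) = 72.53°

72.5°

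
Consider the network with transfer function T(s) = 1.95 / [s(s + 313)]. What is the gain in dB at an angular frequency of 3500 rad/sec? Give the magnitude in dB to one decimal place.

|j3500 + 313| = √(3500² + 313²) = 3514
|j3500| = 3500
|T(j3500)| = 1.95 / (3514 × 3500) = 1.5855e-07
20 log₁₀(1.5855e-07) = -136.00 dB

-136.0 dB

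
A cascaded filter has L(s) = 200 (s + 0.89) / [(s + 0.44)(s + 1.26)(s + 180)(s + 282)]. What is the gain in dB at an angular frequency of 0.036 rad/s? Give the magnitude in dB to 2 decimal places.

|j0.036 + 0.89| = √(0.036² + 0.89²) = 0.8907
|j0.036 + 0.44| = √(0.036² + 0.44²) = 0.4415
|j0.036 + 1.26| = √(0.036² + 1.26²) = 1.261
|j0.036 + 180| = √(0.036² + 180²) = 180
|j0.036 + 282| = √(0.036² + 282²) = 282
|L(j0.036)| = 200 × 0.8907 / (0.4415 × 1.261 × 180 × 282) = 0.0063067
20 log₁₀(0.0063067) = -44.004 dB

-44.00 dB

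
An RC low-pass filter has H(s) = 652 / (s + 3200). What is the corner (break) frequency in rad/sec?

The single real pole at s = −3200 gives a corner at ω = 3200 rad/sec.

3200 rad/sec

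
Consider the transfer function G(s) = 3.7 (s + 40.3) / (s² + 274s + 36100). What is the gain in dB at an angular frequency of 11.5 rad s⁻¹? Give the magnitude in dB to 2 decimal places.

-47.34 dB

|j11.5 + 40.3| = √(11.5² + 40.3²) = 41.91
|(j11.5)² + 274(j11.5) + 36100| = |35968 + j3151| = 3.611e+04
|G(j11.5)| = 3.7 × 41.91 / 3.611e+04 = 0.0042947
20 log₁₀(0.0042947) = -47.341 dB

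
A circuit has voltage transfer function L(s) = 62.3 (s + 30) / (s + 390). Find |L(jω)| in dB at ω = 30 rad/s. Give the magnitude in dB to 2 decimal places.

16.60 dB

|j30 + 30| = √(30² + 30²) = 42.43
|j30 + 390| = √(30² + 390²) = 391.2
|L(j30)| = 62.3 × 42.43 / 391.2 = 6.7574
20 log₁₀(6.7574) = 16.596 dB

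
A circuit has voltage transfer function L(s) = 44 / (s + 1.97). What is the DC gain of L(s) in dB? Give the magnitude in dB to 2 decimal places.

26.98 dB

L(0) = 44 / 1.97 = 22.335
20 log₁₀(22.335) = 26.980 dB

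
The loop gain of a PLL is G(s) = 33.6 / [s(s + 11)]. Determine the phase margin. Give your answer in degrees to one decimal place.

75.0°

Gain crossover: |G(jω)| = 1 at ω ≈ 2.95 rad s⁻¹.
∠G(j2.95) = −90° − arctan(2.95/11) ≈ -105.01°
PM = 180° + (-105.01°) = 74.99°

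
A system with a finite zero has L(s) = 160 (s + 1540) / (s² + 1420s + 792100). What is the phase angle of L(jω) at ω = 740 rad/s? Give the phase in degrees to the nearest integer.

∠(j740 + 1540) = arctan(740/1540) = 25.67°
∠[(j740)² + 1420(j740) + 792100] = ∠[2.445e+05 + j1.0508e+06] = 76.90°
∠L(j740) = 25.67° − 76.90° = -51.24°

-51°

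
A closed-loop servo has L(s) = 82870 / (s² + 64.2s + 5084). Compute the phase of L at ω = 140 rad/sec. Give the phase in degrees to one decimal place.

-148.2°

∠[(j140)² + 64.2(j140) + 5084] = ∠[-14516 + j8988] = 148.24°
∠L(j140) = −148.24° = -148.24°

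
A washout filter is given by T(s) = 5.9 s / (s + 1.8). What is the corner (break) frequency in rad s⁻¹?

The single real pole at s = −1.8 gives a corner at ω = 1.8 rad s⁻¹.

1.8 rad s⁻¹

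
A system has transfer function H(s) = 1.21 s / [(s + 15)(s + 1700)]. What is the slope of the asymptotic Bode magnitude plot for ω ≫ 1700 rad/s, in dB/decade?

-20 dB/decade

With 1 zero and 2 poles, the high-frequency asymptotic slope is 20 × (1 − 2) = -20 dB/decade.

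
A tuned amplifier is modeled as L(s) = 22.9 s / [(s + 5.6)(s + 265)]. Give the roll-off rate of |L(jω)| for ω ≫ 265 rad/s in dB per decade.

-20 dB/decade

With 1 zero and 2 poles, the high-frequency asymptotic slope is 20 × (1 − 2) = -20 dB/decade.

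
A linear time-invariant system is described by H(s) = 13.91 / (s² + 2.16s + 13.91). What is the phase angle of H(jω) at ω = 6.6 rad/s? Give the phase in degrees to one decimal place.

-154.3°

∠[(j6.6)² + 2.16(j6.6) + 13.91] = ∠[-29.65 + j14.256] = 154.32°
∠H(j6.6) = −154.32° = -154.32°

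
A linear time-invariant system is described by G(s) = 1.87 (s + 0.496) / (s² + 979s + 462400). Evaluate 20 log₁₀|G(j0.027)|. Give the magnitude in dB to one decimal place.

-113.9 dB

|j0.027 + 0.496| = √(0.027² + 0.496²) = 0.4967
|(j0.027)² + 979(j0.027) + 462400| = |4.624e+05 + j26.433| = 4.624e+05
|G(j0.027)| = 1.87 × 0.4967 / 4.624e+05 = 2.0089e-06
20 log₁₀(2.0089e-06) = -113.94 dB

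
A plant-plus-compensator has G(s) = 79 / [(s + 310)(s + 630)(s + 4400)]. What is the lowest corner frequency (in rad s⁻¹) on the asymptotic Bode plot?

310 rad s⁻¹

Break frequencies occur at each pole and zero magnitude: 310 rad s⁻¹, 630 rad s⁻¹, 4400 rad s⁻¹.
The lowest is 310 rad s⁻¹.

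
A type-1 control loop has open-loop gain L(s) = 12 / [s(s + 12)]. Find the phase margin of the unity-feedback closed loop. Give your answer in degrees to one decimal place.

85.3°

Gain crossover: |L(jω)| = 1 at ω ≈ 0.997 rad/s.
∠L(j0.997) = −90° − arctan(0.997/12) ≈ -94.75°
PM = 180° + (-94.75°) = 85.25°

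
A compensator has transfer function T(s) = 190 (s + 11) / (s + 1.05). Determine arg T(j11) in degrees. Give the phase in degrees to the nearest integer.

∠(j11 + 11) = arctan(11/11) = 45.00°
∠(j11 + 1.05) = arctan(11/1.05) = 84.55°
∠T(j11) = 45.00° − 84.55° = -39.55°

-40°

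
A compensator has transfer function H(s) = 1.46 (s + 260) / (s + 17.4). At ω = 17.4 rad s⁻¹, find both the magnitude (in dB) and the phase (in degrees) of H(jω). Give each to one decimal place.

|j17.4 + 260| = √(17.4² + 260²) = 260.6
|j17.4 + 17.4| = √(17.4² + 17.4²) = 24.61
|H(j17.4)| = 1.46 × 260.6 / 24.61 = 15.461
20 log₁₀(15.461) = 23.78 dB
∠(j17.4 + 260) = arctan(17.4/260) = 3.83°
∠(j17.4 + 17.4) = arctan(17.4/17.4) = 45.00°
∠H(j17.4) = 3.83° − 45.00° = -41.17°

|H| = 23.8 dB, ∠H = -41.2°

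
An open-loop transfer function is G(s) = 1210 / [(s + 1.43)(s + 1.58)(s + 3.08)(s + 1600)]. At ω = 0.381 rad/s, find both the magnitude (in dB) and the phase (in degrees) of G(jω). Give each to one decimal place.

|j0.381 + 1.43| = √(0.381² + 1.43²) = 1.48
|j0.381 + 1.58| = √(0.381² + 1.58²) = 1.625
|j0.381 + 3.08| = √(0.381² + 3.08²) = 3.103
|j0.381 + 1600| = √(0.381² + 1600²) = 1600
|G(j0.381)| = 1210 / (1.48 × 1.625 × 3.103 × 1600) = 0.10131
20 log₁₀(0.10131) = -19.89 dB
∠(j0.381 + 1.43) = arctan(0.381/1.43) = 14.92°
∠(j0.381 + 1.58) = arctan(0.381/1.58) = 13.56°
∠(j0.381 + 3.08) = arctan(0.381/3.08) = 7.05°
∠(j0.381 + 1600) = arctan(0.381/1600) = 0.01°
∠G(j0.381) = − (14.92° + 13.56° + 7.05° + 0.01°) = -35.54°

|G| = -19.9 dB, ∠G = -35.5°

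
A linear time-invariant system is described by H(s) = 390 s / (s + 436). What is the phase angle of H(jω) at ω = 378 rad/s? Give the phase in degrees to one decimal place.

∠(j378) = 90.00°
∠(j378 + 436) = arctan(378/436) = 40.92°
∠H(j378) = 90.00° − 40.92° = 49.08°

49.1°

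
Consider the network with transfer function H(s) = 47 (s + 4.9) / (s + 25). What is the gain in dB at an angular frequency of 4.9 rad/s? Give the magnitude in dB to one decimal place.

|j4.9 + 4.9| = √(4.9² + 4.9²) = 6.93
|j4.9 + 25| = √(4.9² + 25²) = 25.48
|H(j4.9)| = 47 × 6.93 / 25.48 = 12.784
20 log₁₀(12.784) = 22.13 dB

22.1 dB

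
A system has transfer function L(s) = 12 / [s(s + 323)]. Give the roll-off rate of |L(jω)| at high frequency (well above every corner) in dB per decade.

With 0 zeros and 2 poles, the high-frequency asymptotic slope is 20 × (0 − 2) = -40 dB/decade.

-40 dB/decade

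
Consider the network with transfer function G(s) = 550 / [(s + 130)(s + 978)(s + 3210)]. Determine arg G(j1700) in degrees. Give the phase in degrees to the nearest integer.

-174°

∠(j1700 + 130) = arctan(1700/130) = 85.63°
∠(j1700 + 978) = arctan(1700/978) = 60.09°
∠(j1700 + 3210) = arctan(1700/3210) = 27.91°
∠G(j1700) = − (85.63° + 60.09° + 27.91°) = -173.62°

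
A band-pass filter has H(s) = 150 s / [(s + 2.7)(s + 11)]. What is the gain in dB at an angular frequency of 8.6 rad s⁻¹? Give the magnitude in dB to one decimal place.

20.2 dB

|j8.6| = 8.6
|j8.6 + 2.7| = √(8.6² + 2.7²) = 9.014
|j8.6 + 11| = √(8.6² + 11²) = 13.96
|H(j8.6)| = 150 × 8.6 / (9.014 × 13.96) = 10.25
20 log₁₀(10.25) = 20.21 dB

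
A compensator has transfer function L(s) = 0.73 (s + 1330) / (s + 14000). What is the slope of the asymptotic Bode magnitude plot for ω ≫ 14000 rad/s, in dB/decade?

With 1 zero and 1 pole, the high-frequency asymptotic slope is 20 × (1 − 1) = 0 dB/decade.

0 dB/decade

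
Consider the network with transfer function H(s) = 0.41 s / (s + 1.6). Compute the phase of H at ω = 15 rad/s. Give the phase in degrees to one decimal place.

6.1°

∠(j15) = 90.00°
∠(j15 + 1.6) = arctan(15/1.6) = 83.91°
∠H(j15) = 90.00° − 83.91° = 6.09°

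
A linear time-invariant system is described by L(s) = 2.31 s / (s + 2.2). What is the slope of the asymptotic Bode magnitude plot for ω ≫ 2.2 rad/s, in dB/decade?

With 1 zero and 1 pole, the high-frequency asymptotic slope is 20 × (1 − 1) = 0 dB/decade.

0 dB/decade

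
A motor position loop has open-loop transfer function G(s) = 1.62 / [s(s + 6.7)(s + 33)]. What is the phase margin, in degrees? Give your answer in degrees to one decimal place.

Gain crossover: |G(jω)| = 1 at ω ≈ 0.00733 rad/s.
∠G(j0.00733) = −90° − arctan(0.00733/6.7) − arctan(0.00733/33) ≈ -90.08°
PM = 180° + (-90.08°) = 89.92°

89.9°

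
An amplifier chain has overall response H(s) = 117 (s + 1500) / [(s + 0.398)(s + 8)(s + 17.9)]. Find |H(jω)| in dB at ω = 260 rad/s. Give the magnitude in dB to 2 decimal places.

|j260 + 1500| = √(260² + 1500²) = 1522
|j260 + 0.398| = √(260² + 0.398²) = 260
|j260 + 8| = √(260² + 8²) = 260.1
|j260 + 17.9| = √(260² + 17.9²) = 260.6
|H(j260)| = 117 × 1522 / (260 × 260.1 × 260.6) = 0.010105
20 log₁₀(0.010105) = -39.909 dB

-39.91 dB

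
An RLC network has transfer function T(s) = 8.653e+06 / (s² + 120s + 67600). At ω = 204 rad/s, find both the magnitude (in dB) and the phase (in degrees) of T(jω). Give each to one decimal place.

|(j204)² + 120(j204) + 67600| = |25984 + j24480| = 3.57e+04
|T(j204)| = 8.653e+06 / 3.57e+04 = 242.39
20 log₁₀(242.39) = 47.69 dB
∠[(j204)² + 120(j204) + 67600] = ∠[25984 + j24480] = 43.29°
∠T(j204) = −43.29° = -43.29°

|T| = 47.7 dB, ∠T = -43.3°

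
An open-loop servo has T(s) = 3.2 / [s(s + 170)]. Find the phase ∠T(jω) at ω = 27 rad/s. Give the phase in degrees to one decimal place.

∠(j27 + 170) = arctan(27/170) = 9.02°
∠(j27) = 90.00°
∠T(j27) = − (9.02° + 90.00°) = -99.02°

-99.0 deg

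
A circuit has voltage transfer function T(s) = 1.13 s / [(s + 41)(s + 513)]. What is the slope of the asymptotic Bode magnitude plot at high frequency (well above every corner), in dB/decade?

-20 dB/decade

With 1 zero and 2 poles, the high-frequency asymptotic slope is 20 × (1 − 2) = -20 dB/decade.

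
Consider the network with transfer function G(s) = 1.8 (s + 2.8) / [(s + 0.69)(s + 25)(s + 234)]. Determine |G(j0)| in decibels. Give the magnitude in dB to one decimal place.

-58.1 dB

G(0) = 1.8 × 2.8 / (0.69 × 25 × 234) = 0.0012486
20 log₁₀(0.0012486) = -58.07 dB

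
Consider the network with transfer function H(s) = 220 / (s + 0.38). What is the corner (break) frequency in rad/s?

0.38 rad/s

The single real pole at s = −0.38 gives a corner at ω = 0.38 rad/s.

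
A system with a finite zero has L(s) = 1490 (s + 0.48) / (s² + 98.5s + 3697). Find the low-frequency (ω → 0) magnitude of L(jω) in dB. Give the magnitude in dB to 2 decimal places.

-14.27 dB

L(0) = 1490 × 0.48 / 3697 = 0.19345
20 log₁₀(0.19345) = -14.268 dB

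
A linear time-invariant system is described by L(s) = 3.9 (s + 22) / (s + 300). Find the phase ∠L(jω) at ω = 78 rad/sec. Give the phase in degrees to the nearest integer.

∠(j78 + 22) = arctan(78/22) = 74.25°
∠(j78 + 300) = arctan(78/300) = 14.57°
∠L(j78) = 74.25° − 14.57° = 59.67°

60°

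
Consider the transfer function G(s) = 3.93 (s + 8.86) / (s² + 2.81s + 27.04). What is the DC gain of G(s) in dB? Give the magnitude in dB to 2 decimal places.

G(0) = 3.93 × 8.86 / 27.04 = 1.2877
20 log₁₀(1.2877) = 2.196 dB

2.20 dB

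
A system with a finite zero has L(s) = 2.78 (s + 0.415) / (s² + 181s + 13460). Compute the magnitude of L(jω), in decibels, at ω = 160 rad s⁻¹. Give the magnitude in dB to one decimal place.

-37.0 dB

|j160 + 0.415| = √(160² + 0.415²) = 160
|(j160)² + 181(j160) + 13460| = |-12140 + j28960| = 3.14e+04
|L(j160)| = 2.78 × 160 / 3.14e+04 = 0.014165
20 log₁₀(0.014165) = -36.98 dB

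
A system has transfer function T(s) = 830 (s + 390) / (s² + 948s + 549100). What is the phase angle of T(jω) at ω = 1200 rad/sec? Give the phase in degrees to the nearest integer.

∠(j1200 + 390) = arctan(1200/390) = 72.00°
∠[(j1200)² + 948(j1200) + 549100] = ∠[-8.909e+05 + j1.1376e+06] = 128.07°
∠T(j1200) = 72.00° − 128.07° = -56.07°

-56°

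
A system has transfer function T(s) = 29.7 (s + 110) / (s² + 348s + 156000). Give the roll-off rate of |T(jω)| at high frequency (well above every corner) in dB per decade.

-20 dB/decade

With 1 zero and 2 poles, the high-frequency asymptotic slope is 20 × (1 − 2) = -20 dB/decade.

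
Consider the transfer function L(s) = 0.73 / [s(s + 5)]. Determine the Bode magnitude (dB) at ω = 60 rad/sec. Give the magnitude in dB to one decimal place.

-73.9 dB

|j60 + 5| = √(60² + 5²) = 60.21
|j60| = 60
|L(j60)| = 0.73 / (60.21 × 60) = 0.00020208
20 log₁₀(0.00020208) = -73.89 dB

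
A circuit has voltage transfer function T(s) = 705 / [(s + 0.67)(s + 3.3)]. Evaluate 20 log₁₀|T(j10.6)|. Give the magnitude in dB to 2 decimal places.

|j10.6 + 0.67| = √(10.6² + 0.67²) = 10.62
|j10.6 + 3.3| = √(10.6² + 3.3²) = 11.1
|T(j10.6)| = 705 / (10.62 × 11.1) = 5.9789
20 log₁₀(5.9789) = 15.532 dB

15.53 dB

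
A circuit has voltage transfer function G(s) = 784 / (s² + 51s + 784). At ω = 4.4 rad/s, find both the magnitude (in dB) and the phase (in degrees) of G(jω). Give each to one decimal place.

|(j4.4)² + 51(j4.4) + 784| = |764.64 + j224.4| = 796.9
|G(j4.4)| = 784 / 796.9 = 0.98383
20 log₁₀(0.98383) = -0.14 dB
∠[(j4.4)² + 51(j4.4) + 784] = ∠[764.64 + j224.4] = 16.36°
∠G(j4.4) = −16.36° = -16.36°

|G| = -0.1 dB, ∠G = -16.4 deg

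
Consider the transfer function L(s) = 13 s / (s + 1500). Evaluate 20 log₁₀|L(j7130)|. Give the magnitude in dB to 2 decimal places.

|j7130| = 7130
|j7130 + 1500| = √(7130² + 1500²) = 7286
|L(j7130)| = 13 × 7130 / 7286 = 12.722
20 log₁₀(12.722) = 22.091 dB

22.09 dB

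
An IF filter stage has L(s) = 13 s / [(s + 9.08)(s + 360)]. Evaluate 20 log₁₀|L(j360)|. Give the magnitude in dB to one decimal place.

-31.9 dB

|j360| = 360
|j360 + 9.08| = √(360² + 9.08²) = 360.1
|j360 + 360| = √(360² + 360²) = 509.1
|L(j360)| = 13 × 360 / (360.1 × 509.1) = 0.025526
20 log₁₀(0.025526) = -31.86 dB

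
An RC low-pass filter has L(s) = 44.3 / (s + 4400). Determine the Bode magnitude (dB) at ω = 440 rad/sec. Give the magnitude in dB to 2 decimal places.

-39.98 dB

|j440 + 4400| = √(440² + 4400²) = 4422
|L(j440)| = 44.3 / 4422 = 0.010018
20 log₁₀(0.010018) = -39.984 dB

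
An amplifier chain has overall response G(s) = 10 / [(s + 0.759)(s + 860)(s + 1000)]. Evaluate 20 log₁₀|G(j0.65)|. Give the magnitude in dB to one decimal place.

-98.7 dB

|j0.65 + 0.759| = √(0.65² + 0.759²) = 0.9993
|j0.65 + 860| = √(0.65² + 860²) = 860
|j0.65 + 1000| = √(0.65² + 1000²) = 1000
|G(j0.65)| = 10 / (0.9993 × 860 × 1000) = 1.1636e-05
20 log₁₀(1.1636e-05) = -98.68 dB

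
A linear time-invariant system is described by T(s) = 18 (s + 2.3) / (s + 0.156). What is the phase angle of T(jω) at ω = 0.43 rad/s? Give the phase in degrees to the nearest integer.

-59°

∠(j0.43 + 2.3) = arctan(0.43/2.3) = 10.59°
∠(j0.43 + 0.156) = arctan(0.43/0.156) = 70.06°
∠T(j0.43) = 10.59° − 70.06° = -59.47°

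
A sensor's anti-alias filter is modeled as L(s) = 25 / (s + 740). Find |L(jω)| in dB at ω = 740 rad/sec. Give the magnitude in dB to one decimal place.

|j740 + 740| = √(740² + 740²) = 1047
|L(j740)| = 25 / 1047 = 0.023889
20 log₁₀(0.023889) = -32.44 dB

-32.4 dB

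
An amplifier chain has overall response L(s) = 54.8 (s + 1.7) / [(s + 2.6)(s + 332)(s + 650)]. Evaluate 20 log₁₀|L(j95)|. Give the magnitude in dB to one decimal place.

-72.3 dB

|j95 + 1.7| = √(95² + 1.7²) = 95.02
|j95 + 2.6| = √(95² + 2.6²) = 95.04
|j95 + 332| = √(95² + 332²) = 345.3
|j95 + 650| = √(95² + 650²) = 656.9
|L(j95)| = 54.8 × 95.02 / (95.04 × 345.3 × 656.9) = 0.00024152
20 log₁₀(0.00024152) = -72.34 dB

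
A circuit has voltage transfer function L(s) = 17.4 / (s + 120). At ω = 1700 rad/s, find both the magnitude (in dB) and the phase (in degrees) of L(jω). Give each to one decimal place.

|L| = -39.8 dB, ∠L = -86.0 deg

|j1700 + 120| = √(1700² + 120²) = 1704
|L(j1700)| = 17.4 / 1704 = 0.01021
20 log₁₀(0.01021) = -39.82 dB
∠(j1700 + 120) = arctan(1700/120) = 85.96°
∠L(j1700) = −85.96° = -85.96°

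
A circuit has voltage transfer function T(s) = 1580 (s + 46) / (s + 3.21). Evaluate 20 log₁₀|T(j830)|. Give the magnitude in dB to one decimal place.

64.0 dB

|j830 + 46| = √(830² + 46²) = 831.3
|j830 + 3.21| = √(830² + 3.21²) = 830
|T(j830)| = 1580 × 831.3 / 830 = 1582.4
20 log₁₀(1582.4) = 63.99 dB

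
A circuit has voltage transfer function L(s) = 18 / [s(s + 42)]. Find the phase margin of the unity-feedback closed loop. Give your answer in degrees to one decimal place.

Gain crossover: |L(jω)| = 1 at ω ≈ 0.429 rad/s.
∠L(j0.429) = −90° − arctan(0.429/42) ≈ -90.58°
PM = 180° + (-90.58°) = 89.42°

89.4°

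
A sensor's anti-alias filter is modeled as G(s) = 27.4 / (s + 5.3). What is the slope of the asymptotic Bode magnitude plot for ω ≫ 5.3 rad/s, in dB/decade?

-20 dB/decade

With 0 zeros and 1 pole, the high-frequency asymptotic slope is 20 × (0 − 1) = -20 dB/decade.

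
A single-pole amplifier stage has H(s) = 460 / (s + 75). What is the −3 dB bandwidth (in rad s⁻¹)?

75 rad s⁻¹

For a single-pole low-pass, the −3 dB point is at the pole: ω = 75 rad s⁻¹.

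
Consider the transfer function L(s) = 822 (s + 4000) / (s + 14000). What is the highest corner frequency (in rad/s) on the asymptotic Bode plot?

Break frequencies occur at each pole and zero magnitude: 4000 rad/s, 14000 rad/s.
The highest is 14000 rad/s.

14000 rad/s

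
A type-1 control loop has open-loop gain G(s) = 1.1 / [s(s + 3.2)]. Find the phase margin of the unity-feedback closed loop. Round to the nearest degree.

84°

Gain crossover: |G(jω)| = 1 at ω ≈ 0.342 rad s⁻¹.
∠G(j0.342) = −90° − arctan(0.342/3.2) ≈ -96.10°
PM = 180° + (-96.10°) = 83.90°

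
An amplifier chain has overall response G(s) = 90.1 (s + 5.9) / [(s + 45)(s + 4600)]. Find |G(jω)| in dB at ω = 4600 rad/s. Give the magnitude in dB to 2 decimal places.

-37.17 dB

|j4600 + 5.9| = √(4600² + 5.9²) = 4600
|j4600 + 45| = √(4600² + 45²) = 4600
|j4600 + 4600| = √(4600² + 4600²) = 6505
|G(j4600)| = 90.1 × 4600 / (4600 × 6505) = 0.013849
20 log₁₀(0.013849) = -37.171 dB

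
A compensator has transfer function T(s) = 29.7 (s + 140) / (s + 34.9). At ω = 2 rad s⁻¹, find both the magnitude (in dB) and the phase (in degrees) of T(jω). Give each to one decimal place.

|j2 + 140| = √(2² + 140²) = 140
|j2 + 34.9| = √(2² + 34.9²) = 34.96
|T(j2)| = 29.7 × 140 / 34.96 = 118.96
20 log₁₀(118.96) = 41.51 dB
∠(j2 + 140) = arctan(2/140) = 0.82°
∠(j2 + 34.9) = arctan(2/34.9) = 3.28°
∠T(j2) = 0.82° − 3.28° = -2.46°

|T| = 41.5 dB, ∠T = -2.5°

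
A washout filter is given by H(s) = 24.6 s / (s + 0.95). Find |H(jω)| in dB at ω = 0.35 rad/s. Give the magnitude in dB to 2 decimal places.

18.59 dB

|j0.35| = 0.35
|j0.35 + 0.95| = √(0.35² + 0.95²) = 1.012
|H(j0.35)| = 24.6 × 0.35 / 1.012 = 8.5044
20 log₁₀(8.5044) = 18.593 dB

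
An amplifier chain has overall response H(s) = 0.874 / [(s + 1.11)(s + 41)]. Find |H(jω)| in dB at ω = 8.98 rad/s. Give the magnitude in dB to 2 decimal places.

|j8.98 + 1.11| = √(8.98² + 1.11²) = 9.048
|j8.98 + 41| = √(8.98² + 41²) = 41.97
|H(j8.98)| = 0.874 / (9.048 × 41.97) = 0.0023014
20 log₁₀(0.0023014) = -52.760 dB

-52.76 dB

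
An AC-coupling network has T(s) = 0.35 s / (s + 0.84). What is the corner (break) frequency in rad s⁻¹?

0.84 rad s⁻¹

The single real pole at s = −0.84 gives a corner at ω = 0.84 rad s⁻¹.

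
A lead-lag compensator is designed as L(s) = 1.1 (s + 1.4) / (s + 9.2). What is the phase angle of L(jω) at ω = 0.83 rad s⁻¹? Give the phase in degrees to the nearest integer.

26°

∠(j0.83 + 1.4) = arctan(0.83/1.4) = 30.66°
∠(j0.83 + 9.2) = arctan(0.83/9.2) = 5.16°
∠L(j0.83) = 30.66° − 5.16° = 25.51°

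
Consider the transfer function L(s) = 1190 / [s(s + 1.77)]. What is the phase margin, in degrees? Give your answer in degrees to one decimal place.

Gain crossover: |L(jω)| = 1 at ω ≈ 34.5 rad s⁻¹.
∠L(j34.5) = −90° − arctan(34.5/1.77) ≈ -177.06°
PM = 180° + (-177.06°) = 2.94°

2.9°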